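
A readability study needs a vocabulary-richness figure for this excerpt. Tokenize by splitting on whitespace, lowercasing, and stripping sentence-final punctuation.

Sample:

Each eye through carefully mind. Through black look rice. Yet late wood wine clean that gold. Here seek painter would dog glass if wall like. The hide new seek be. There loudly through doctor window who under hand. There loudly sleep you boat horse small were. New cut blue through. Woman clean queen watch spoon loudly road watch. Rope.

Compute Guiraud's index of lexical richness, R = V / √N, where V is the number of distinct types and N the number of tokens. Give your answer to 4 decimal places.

6.3793

N = 59, V = 49.
√N = 7.681146
R = 49 / 7.681146 = 6.3793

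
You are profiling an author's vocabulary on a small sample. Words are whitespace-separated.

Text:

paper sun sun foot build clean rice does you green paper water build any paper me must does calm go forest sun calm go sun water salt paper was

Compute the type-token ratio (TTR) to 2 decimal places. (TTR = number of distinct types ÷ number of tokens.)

0.62

N = 29 tokens, V = 18 types.
TTR = V / N = 18 / 29 = 0.62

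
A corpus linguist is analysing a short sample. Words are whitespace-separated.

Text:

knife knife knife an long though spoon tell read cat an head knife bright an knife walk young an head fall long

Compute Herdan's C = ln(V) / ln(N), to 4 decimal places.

0.8298

N = 22, V = 13.
ln(V) = 2.564949, ln(N) = 3.091042
C = 2.564949 / 3.091042 = 0.8298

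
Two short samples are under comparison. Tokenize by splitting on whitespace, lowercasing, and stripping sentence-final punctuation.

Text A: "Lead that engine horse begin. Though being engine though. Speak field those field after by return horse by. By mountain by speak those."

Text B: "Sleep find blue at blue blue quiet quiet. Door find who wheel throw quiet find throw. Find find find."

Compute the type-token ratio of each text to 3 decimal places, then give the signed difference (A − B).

0.135

TTR(A) = 14/23 = 0.609
TTR(B) = 9/19 = 0.474
Difference = 0.609 − 0.474 = 0.135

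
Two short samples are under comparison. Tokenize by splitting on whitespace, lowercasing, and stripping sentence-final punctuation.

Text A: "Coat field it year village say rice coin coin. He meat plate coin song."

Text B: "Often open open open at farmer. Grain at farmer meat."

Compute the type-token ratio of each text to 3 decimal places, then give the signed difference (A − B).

TTR(A) = 12/14 = 0.857
TTR(B) = 6/10 = 0.600
Difference = 0.857 − 0.600 = 0.257

0.257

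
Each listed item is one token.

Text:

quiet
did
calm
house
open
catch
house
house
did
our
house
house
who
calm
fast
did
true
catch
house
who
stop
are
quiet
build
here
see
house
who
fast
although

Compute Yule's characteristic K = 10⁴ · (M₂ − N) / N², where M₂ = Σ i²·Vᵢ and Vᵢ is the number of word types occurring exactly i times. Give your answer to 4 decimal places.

688.8889

Frequencies: house:7, did:3, who:3, quiet:2, calm:2, catch:2, fast:2, open:1, our:1, true:1, stop:1, are:1, build:1, here:1, see:1, although:1
N = 30. Frequency spectrum: V_1=9, V_2=4, V_3=2, V_7=1
M₂ = 1²·9 + 2²·4 + 3²·2 + 7²·1 = 92
K = 10000 × (92 − 30) / 30² = 688.8889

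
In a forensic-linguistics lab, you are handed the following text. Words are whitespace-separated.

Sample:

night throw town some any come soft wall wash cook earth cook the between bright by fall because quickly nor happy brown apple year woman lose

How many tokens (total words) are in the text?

Tokens: night, throw, town, some, any, come, soft, wall, wash, cook, earth, cook, the, between, bright, by, fall, because, quickly, nor, happy, brown, apple, year, woman, lose
N = 26

26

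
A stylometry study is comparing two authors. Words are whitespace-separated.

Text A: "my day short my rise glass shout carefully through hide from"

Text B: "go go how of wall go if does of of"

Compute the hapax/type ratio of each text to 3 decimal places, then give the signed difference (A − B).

0.233

A: hapax=9, V=10, ratio=0.900
B: hapax=4, V=6, ratio=0.667
Difference = 0.900 − 0.667 = 0.233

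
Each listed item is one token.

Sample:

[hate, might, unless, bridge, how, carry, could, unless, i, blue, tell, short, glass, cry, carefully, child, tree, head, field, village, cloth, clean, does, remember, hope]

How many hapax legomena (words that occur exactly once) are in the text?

Frequencies: unless:2, hate:1, might:1, bridge:1, how:1, carry:1, could:1, i:1, blue:1, tell:1, short:1, glass:1, cry:1, carefully:1, child:1, tree:1, head:1, field:1, village:1, cloth:1, … (4 more, each freq 1)
Hapax (freq=1): blue, bridge, carefully, carry, child, clean, cloth, could, cry, does, field, glass, hate, head, hope, how, i, might, remember, short, tell, tree, village

23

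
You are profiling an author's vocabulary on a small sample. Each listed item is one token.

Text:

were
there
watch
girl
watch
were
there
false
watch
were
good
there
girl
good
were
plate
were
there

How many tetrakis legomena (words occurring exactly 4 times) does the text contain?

Frequencies: were:5, there:4, watch:3, girl:2, good:2, false:1, plate:1
Words with frequency 4: there

1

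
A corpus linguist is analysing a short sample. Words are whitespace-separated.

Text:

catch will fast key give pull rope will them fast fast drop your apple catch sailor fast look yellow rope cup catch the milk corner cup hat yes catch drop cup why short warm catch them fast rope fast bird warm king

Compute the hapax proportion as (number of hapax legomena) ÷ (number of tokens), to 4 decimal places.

0.4048

Frequencies: fast:6, catch:5, rope:3, cup:3, will:2, them:2, drop:2, warm:2, key:1, give:1, pull:1, your:1, apple:1, sailor:1, look:1, yellow:1, the:1, milk:1, corner:1, hat:1, … (5 more, each freq 1)
Hapax count = 17; token count = 42.
Ratio = 17 / 42 = 0.4048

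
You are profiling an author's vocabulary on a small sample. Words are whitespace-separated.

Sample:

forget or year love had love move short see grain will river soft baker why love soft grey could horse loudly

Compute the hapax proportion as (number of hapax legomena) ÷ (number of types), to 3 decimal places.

0.889

Frequencies: love:3, soft:2, forget:1, or:1, year:1, had:1, move:1, short:1, see:1, grain:1, will:1, river:1, baker:1, why:1, grey:1, could:1, horse:1, loudly:1
Hapax count = 16; type count = 18.
Ratio = 16 / 18 = 0.889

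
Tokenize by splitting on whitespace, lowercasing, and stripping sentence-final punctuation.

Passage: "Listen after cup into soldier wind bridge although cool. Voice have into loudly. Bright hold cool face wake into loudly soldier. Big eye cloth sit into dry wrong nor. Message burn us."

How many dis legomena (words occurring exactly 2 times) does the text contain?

3

Frequencies: into:4, soldier:2, cool:2, loudly:2, listen:1, after:1, cup:1, wind:1, bridge:1, although:1, voice:1, have:1, bright:1, hold:1, face:1, wake:1, big:1, eye:1, cloth:1, sit:1, … (6 more, each freq 1)
Words with frequency 2: cool, loudly, soldier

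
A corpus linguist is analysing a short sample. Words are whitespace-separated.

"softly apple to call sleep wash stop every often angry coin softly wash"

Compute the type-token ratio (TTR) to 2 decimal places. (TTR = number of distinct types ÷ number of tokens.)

N = 13 tokens, V = 11 types.
TTR = V / N = 11 / 13 = 0.85

0.85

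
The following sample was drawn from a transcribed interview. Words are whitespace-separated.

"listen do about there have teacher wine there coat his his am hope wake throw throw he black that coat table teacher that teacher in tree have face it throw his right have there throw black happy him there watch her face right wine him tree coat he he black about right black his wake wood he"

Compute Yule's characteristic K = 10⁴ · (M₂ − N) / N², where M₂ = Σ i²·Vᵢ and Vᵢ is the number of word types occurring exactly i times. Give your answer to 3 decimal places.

Frequencies: there:4, his:4, throw:4, he:4, black:4, have:3, teacher:3, coat:3, right:3, about:2, wine:2, wake:2, that:2, tree:2, face:2, him:2, listen:1, do:1, am:1, hope:1, … (7 more, each freq 1)
N = 57. Frequency spectrum: V_1=11, V_2=7, V_3=4, V_4=5
M₂ = 1²·11 + 2²·7 + 3²·4 + 4²·5 = 155
K = 10000 × (155 − 57) / 57² = 301.631

301.631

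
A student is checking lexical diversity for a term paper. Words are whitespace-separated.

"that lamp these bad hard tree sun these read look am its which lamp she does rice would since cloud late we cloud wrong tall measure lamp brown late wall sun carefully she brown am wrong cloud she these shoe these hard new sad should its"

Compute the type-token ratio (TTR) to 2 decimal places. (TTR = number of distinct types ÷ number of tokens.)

0.65

N = 46 tokens, V = 30 types.
TTR = V / N = 30 / 46 = 0.65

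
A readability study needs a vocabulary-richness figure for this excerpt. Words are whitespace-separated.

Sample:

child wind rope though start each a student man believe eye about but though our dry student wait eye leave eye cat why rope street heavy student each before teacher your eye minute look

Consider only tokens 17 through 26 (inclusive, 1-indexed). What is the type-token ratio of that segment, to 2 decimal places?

Segment tokens 17–26: student, wait, eye, leave, eye, cat, why, rope, street, heavy
Segment N = 10, segment V = 9.
TTR = 9 / 10 = 0.90

0.90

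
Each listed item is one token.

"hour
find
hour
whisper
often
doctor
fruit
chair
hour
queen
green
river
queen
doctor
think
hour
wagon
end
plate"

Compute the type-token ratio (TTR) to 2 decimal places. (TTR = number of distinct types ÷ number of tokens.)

0.74

N = 19 tokens, V = 14 types.
TTR = V / N = 14 / 19 = 0.74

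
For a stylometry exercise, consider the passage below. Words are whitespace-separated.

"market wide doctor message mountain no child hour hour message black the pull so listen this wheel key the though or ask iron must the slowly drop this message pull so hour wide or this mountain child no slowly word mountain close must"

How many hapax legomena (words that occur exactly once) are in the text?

Frequencies: message:3, mountain:3, hour:3, the:3, this:3, wide:2, no:2, child:2, pull:2, so:2, or:2, must:2, slowly:2, market:1, doctor:1, black:1, listen:1, wheel:1, key:1, though:1, … (5 more, each freq 1)
Hapax (freq=1): ask, black, close, doctor, drop, iron, key, listen, market, though, wheel, word

12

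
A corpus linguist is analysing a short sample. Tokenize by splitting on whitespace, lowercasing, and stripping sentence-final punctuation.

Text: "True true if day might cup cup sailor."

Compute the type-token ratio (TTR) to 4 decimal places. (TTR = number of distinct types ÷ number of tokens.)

N = 8 tokens, V = 6 types.
TTR = V / N = 6 / 8 = 0.7500

0.7500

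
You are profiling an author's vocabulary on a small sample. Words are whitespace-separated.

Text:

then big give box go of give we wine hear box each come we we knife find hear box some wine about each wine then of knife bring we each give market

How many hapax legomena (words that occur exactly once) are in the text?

Frequencies: we:4, give:3, box:3, wine:3, each:3, then:2, of:2, hear:2, knife:2, big:1, go:1, come:1, find:1, some:1, about:1, bring:1, market:1
Hapax (freq=1): about, big, bring, come, find, go, market, some

8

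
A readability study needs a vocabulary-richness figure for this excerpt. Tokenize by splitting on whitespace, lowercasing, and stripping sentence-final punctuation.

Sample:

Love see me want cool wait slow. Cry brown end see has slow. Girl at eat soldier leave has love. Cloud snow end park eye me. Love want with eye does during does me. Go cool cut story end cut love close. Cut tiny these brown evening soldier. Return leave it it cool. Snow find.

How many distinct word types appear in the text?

33

Distinct types: {at, brown, close, cloud, cool, cry, cut, does, during, eat, end, evening, eye, find, girl, go, has, it, leave, love, me, park, return, see, slow, snow, soldier, story, these, tiny, wait, want, with}
V = 33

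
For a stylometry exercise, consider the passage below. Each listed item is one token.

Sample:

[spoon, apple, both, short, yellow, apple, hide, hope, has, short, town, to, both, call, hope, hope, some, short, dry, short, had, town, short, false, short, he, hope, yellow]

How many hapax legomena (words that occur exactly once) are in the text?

Frequencies: short:6, hope:4, apple:2, both:2, yellow:2, town:2, spoon:1, hide:1, has:1, to:1, call:1, some:1, dry:1, had:1, false:1, he:1
Hapax (freq=1): call, dry, false, had, has, he, hide, some, spoon, to

10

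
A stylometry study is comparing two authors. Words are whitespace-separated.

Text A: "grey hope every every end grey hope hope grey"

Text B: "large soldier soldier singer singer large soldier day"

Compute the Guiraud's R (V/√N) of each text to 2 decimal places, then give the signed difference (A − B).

A: V=4, N=9, R=1.33
B: V=4, N=8, R=1.41
Difference = 1.33 − 1.41 = -0.08

-0.08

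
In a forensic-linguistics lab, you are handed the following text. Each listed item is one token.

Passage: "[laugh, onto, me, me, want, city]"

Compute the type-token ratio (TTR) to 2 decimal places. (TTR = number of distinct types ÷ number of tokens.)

N = 6 tokens, V = 5 types.
TTR = V / N = 5 / 6 = 0.83

0.83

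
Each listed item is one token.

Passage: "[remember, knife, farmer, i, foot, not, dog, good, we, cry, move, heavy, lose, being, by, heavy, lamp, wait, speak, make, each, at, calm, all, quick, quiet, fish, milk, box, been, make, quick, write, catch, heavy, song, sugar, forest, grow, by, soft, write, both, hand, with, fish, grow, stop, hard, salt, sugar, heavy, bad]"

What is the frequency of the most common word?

Frequencies: heavy:4, by:2, make:2, quick:2, fish:2, write:2, sugar:2, grow:2, remember:1, knife:1, farmer:1, i:1, foot:1, not:1, dog:1, good:1, we:1, cry:1, move:1, lose:1, … (23 more, each freq 1)
Most common: 'heavy' with frequency 4.

4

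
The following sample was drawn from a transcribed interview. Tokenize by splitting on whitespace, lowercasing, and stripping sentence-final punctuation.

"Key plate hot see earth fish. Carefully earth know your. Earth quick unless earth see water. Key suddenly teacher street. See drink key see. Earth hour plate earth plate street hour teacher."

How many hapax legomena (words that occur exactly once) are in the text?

10

Frequencies: earth:6, see:4, key:3, plate:3, teacher:2, street:2, hour:2, hot:1, fish:1, carefully:1, know:1, your:1, quick:1, unless:1, water:1, suddenly:1, drink:1
Hapax (freq=1): carefully, drink, fish, hot, know, quick, suddenly, unless, water, your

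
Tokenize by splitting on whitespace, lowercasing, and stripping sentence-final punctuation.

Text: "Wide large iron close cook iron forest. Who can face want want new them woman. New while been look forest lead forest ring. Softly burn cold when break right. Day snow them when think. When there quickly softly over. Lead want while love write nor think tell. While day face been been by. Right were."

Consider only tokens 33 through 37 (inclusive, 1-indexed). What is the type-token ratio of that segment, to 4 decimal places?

0.8000

Segment tokens 33–37: when, think, when, there, quickly
Segment N = 5, segment V = 4.
TTR = 4 / 5 = 0.8000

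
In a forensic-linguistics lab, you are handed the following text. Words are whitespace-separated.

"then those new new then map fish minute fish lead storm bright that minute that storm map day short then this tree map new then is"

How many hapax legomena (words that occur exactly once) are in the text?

Frequencies: then:4, new:3, map:3, fish:2, minute:2, storm:2, that:2, those:1, lead:1, bright:1, day:1, short:1, this:1, tree:1, is:1
Hapax (freq=1): bright, day, is, lead, short, this, those, tree

8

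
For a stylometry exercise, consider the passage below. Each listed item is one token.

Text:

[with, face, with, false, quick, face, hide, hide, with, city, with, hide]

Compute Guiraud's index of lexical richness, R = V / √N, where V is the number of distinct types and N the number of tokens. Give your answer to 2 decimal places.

N = 12, V = 6.
√N = 3.464102
R = 6 / 3.464102 = 1.73

1.73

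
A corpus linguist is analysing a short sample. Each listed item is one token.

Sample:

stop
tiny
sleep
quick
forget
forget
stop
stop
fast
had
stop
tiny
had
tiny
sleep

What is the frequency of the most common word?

Frequencies: stop:4, tiny:3, sleep:2, forget:2, had:2, quick:1, fast:1
Most common: 'stop' with frequency 4.

4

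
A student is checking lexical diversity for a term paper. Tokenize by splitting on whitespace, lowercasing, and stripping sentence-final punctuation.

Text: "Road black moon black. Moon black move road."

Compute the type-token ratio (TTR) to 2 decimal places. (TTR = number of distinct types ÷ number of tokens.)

0.50

N = 8 tokens, V = 4 types.
TTR = V / N = 4 / 8 = 0.50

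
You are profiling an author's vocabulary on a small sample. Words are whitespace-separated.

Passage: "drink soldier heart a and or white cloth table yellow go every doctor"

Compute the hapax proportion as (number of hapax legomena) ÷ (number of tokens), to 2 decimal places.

1.00

Frequencies: drink:1, soldier:1, heart:1, a:1, and:1, or:1, white:1, cloth:1, table:1, yellow:1, go:1, every:1, doctor:1
Hapax count = 13; token count = 13.
Ratio = 13 / 13 = 1.00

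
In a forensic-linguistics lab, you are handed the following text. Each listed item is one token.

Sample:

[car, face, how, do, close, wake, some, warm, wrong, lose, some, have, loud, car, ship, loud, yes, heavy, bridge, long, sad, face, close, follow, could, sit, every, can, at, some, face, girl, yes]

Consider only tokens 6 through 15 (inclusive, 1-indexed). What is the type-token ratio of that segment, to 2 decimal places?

Segment tokens 6–15: wake, some, warm, wrong, lose, some, have, loud, car, ship
Segment N = 10, segment V = 9.
TTR = 9 / 10 = 0.90

0.90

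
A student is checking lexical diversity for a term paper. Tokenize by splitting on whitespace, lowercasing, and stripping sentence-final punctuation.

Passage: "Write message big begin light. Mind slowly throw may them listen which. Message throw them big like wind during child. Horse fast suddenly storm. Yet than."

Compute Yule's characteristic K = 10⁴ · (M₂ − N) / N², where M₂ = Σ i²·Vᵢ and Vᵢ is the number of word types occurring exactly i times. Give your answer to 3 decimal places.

118.343

Frequencies: message:2, big:2, throw:2, them:2, write:1, begin:1, light:1, mind:1, slowly:1, may:1, listen:1, which:1, like:1, wind:1, during:1, child:1, horse:1, fast:1, suddenly:1, storm:1, … (2 more, each freq 1)
N = 26. Frequency spectrum: V_1=18, V_2=4
M₂ = 1²·18 + 2²·4 = 34
K = 10000 × (34 − 26) / 26² = 118.343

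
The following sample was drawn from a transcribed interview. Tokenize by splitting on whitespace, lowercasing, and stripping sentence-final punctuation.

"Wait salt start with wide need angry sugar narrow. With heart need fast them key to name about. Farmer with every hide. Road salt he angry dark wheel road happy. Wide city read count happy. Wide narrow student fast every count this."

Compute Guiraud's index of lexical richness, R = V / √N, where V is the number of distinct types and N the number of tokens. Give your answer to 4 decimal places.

N = 42, V = 29.
√N = 6.480741
R = 29 / 6.480741 = 4.4748

4.4748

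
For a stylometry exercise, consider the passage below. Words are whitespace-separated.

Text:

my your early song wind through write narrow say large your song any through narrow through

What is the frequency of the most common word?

Frequencies: through:3, your:2, song:2, narrow:2, my:1, early:1, wind:1, write:1, say:1, large:1, any:1
Most common: 'through' with frequency 3.

3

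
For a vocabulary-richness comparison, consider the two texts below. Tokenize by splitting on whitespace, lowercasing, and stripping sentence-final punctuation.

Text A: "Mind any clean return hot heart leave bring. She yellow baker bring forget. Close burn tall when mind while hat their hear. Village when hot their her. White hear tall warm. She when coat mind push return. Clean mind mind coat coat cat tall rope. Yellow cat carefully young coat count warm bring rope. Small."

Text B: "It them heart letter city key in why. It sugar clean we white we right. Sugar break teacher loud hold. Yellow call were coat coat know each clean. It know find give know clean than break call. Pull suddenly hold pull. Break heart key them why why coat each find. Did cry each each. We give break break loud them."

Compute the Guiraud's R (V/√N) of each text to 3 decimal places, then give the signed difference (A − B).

0.442

A: V=32, N=55, R=4.315
B: V=30, N=60, R=3.873
Difference = 4.315 − 3.873 = 0.442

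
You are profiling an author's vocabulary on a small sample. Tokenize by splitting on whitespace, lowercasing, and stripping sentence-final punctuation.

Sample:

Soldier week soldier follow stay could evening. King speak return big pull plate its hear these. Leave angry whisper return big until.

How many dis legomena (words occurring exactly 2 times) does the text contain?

3

Frequencies: soldier:2, return:2, big:2, week:1, follow:1, stay:1, could:1, evening:1, king:1, speak:1, pull:1, plate:1, its:1, hear:1, these:1, leave:1, angry:1, whisper:1, until:1
Words with frequency 2: big, return, soldier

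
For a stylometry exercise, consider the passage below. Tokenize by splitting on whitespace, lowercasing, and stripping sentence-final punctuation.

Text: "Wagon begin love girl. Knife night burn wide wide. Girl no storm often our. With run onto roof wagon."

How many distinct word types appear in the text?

Distinct types: {begin, burn, girl, knife, love, night, no, often, onto, our, roof, run, storm, wagon, wide, with}
V = 16

16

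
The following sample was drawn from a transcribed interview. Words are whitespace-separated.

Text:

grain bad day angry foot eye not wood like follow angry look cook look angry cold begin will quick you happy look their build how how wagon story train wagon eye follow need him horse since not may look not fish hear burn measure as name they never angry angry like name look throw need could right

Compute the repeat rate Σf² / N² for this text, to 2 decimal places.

Frequencies: angry:5, look:5, not:3, eye:2, like:2, follow:2, how:2, wagon:2, need:2, name:2, grain:1, bad:1, day:1, foot:1, wood:1, cook:1, cold:1, begin:1, will:1, quick:1, … (20 more, each freq 1)
Σf² = 117; N² = 3249
Repeat rate = 117 / 3249 = 0.04

0.04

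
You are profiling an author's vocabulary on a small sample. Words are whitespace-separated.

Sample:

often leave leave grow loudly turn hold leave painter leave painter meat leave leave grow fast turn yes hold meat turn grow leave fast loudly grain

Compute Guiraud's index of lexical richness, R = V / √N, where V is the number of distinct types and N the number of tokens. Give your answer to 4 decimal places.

2.1573

N = 26, V = 11.
√N = 5.099020
R = 11 / 5.099020 = 2.1573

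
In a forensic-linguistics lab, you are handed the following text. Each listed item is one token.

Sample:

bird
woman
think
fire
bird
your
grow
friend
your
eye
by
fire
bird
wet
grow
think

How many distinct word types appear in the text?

10

Distinct types: {bird, by, eye, fire, friend, grow, think, wet, woman, your}
V = 10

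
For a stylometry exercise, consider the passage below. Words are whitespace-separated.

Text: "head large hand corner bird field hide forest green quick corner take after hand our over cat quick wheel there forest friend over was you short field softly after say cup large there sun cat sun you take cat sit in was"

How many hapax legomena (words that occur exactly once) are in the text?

13

Frequencies: cat:3, large:2, hand:2, corner:2, field:2, forest:2, quick:2, take:2, after:2, over:2, there:2, was:2, you:2, sun:2, head:1, bird:1, hide:1, green:1, our:1, wheel:1, … (7 more, each freq 1)
Hapax (freq=1): bird, cup, friend, green, head, hide, in, our, say, short, sit, softly, wheel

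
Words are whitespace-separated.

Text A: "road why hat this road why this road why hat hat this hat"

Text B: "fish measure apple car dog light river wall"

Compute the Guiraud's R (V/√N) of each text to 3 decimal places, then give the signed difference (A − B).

-1.719

A: V=4, N=13, R=1.109
B: V=8, N=8, R=2.828
Difference = 1.109 − 2.828 = -1.719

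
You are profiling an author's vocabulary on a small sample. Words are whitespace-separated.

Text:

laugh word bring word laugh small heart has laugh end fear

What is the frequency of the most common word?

3

Frequencies: laugh:3, word:2, bring:1, small:1, heart:1, has:1, end:1, fear:1
Most common: 'laugh' with frequency 3.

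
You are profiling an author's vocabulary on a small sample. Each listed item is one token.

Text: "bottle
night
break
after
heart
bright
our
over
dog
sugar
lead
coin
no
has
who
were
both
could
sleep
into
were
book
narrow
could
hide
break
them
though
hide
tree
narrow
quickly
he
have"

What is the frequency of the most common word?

2

Frequencies: break:2, were:2, could:2, narrow:2, hide:2, bottle:1, night:1, after:1, heart:1, bright:1, our:1, over:1, dog:1, sugar:1, lead:1, coin:1, no:1, has:1, who:1, both:1, … (9 more, each freq 1)
Most common: 'break' with frequency 2.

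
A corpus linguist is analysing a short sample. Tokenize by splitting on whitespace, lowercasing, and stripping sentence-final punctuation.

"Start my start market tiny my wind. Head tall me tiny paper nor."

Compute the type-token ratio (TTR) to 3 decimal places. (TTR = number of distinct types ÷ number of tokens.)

N = 13 tokens, V = 10 types.
TTR = V / N = 10 / 13 = 0.769

0.769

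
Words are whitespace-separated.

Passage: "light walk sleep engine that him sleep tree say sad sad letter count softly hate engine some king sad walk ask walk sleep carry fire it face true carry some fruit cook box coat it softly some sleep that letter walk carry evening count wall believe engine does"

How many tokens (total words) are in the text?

48

Tokens: light, walk, sleep, engine, that, him, sleep, tree, say, sad, sad, letter, count, softly, hate, engine, some, king, sad, walk, ask, walk, sleep, carry, fire, it, face, true, carry, some, fruit, cook, box, coat, it, softly, some, sleep, that, letter, walk, carry, evening, count, wall, believe, engine, does
N = 48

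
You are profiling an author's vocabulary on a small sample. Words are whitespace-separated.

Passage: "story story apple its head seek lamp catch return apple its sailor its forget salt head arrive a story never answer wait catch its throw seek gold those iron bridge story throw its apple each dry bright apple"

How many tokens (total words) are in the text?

Tokens: story, story, apple, its, head, seek, lamp, catch, return, apple, its, sailor, its, forget, salt, head, arrive, a, story, never, answer, wait, catch, its, throw, seek, gold, those, iron, bridge, story, throw, its, apple, each, dry, bright, apple
N = 38

38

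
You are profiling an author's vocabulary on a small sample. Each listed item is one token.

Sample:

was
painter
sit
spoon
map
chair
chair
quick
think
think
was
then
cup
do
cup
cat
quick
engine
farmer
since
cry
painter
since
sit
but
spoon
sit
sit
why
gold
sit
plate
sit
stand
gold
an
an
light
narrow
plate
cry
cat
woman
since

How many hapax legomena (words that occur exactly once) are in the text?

Frequencies: sit:6, since:3, was:2, painter:2, spoon:2, chair:2, quick:2, think:2, cup:2, cat:2, cry:2, gold:2, plate:2, an:2, map:1, then:1, do:1, engine:1, farmer:1, but:1, … (5 more, each freq 1)
Hapax (freq=1): but, do, engine, farmer, light, map, narrow, stand, then, why, woman

11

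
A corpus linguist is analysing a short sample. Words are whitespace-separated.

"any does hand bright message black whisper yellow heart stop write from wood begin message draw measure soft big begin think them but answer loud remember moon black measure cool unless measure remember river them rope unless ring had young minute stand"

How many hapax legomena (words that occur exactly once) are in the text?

27

Frequencies: measure:3, message:2, black:2, begin:2, them:2, remember:2, unless:2, any:1, does:1, hand:1, bright:1, whisper:1, yellow:1, heart:1, stop:1, write:1, from:1, wood:1, draw:1, soft:1, … (14 more, each freq 1)
Hapax (freq=1): answer, any, big, bright, but, cool, does, draw, from, had, hand, heart, loud, minute, moon, ring, river, rope, soft, stand, stop, think, whisper, wood, write, yellow, young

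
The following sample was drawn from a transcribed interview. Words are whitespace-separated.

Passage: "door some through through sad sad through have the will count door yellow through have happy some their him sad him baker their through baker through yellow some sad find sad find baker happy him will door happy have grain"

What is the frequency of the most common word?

Frequencies: through:6, sad:5, door:3, some:3, have:3, happy:3, him:3, baker:3, will:2, yellow:2, their:2, find:2, the:1, count:1, grain:1
Most common: 'through' with frequency 6.

6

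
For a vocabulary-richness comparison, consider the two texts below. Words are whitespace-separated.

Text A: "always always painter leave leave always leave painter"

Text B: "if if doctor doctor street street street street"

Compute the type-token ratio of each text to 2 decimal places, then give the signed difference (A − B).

0.00

TTR(A) = 3/8 = 0.38
TTR(B) = 3/8 = 0.38
Difference = 0.38 − 0.38 = 0.00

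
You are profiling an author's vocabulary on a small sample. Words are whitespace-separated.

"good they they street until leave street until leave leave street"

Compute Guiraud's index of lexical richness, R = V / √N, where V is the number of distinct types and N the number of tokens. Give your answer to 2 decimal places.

1.51

N = 11, V = 5.
√N = 3.316625
R = 5 / 3.316625 = 1.51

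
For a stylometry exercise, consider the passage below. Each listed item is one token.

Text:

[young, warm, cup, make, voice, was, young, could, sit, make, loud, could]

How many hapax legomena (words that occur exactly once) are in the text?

Frequencies: young:2, make:2, could:2, warm:1, cup:1, voice:1, was:1, sit:1, loud:1
Hapax (freq=1): cup, loud, sit, voice, warm, was

6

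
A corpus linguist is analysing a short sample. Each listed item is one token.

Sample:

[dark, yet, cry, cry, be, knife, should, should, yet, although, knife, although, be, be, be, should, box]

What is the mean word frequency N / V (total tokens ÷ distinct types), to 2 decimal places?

2.13

N = 17 tokens, V = 8 types.
Mean frequency = N / V = 17 / 8 = 2.13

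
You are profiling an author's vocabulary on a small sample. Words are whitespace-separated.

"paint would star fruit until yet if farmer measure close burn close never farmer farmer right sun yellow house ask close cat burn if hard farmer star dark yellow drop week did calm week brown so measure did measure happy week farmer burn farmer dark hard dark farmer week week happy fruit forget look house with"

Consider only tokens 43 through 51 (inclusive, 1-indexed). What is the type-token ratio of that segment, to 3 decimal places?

0.667

Segment tokens 43–51: burn, farmer, dark, hard, dark, farmer, week, week, happy
Segment N = 9, segment V = 6.
TTR = 6 / 9 = 0.667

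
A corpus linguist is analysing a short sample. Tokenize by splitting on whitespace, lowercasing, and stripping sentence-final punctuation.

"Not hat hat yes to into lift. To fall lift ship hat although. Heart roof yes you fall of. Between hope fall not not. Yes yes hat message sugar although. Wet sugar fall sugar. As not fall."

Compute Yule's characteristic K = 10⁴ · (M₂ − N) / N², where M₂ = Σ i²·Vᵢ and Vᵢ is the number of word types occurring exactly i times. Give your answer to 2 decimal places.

496.71

Frequencies: fall:5, not:4, hat:4, yes:4, sugar:3, to:2, lift:2, although:2, into:1, ship:1, heart:1, roof:1, you:1, of:1, between:1, hope:1, message:1, wet:1, as:1
N = 37. Frequency spectrum: V_1=11, V_2=3, V_3=1, V_4=3, V_5=1
M₂ = 1²·11 + 2²·3 + 3²·1 + 4²·3 + 5²·1 = 105
K = 10000 × (105 − 37) / 37² = 496.71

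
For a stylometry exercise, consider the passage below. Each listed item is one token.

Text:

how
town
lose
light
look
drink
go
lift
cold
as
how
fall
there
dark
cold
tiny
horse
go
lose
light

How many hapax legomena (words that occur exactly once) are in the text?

10

Frequencies: how:2, lose:2, light:2, go:2, cold:2, town:1, look:1, drink:1, lift:1, as:1, fall:1, there:1, dark:1, tiny:1, horse:1
Hapax (freq=1): as, dark, drink, fall, horse, lift, look, there, tiny, town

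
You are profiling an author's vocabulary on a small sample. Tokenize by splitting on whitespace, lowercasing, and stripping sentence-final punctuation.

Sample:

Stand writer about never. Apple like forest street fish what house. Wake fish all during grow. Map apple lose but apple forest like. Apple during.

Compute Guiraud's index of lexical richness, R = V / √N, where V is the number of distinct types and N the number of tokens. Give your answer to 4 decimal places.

N = 25, V = 18.
√N = 5.000000
R = 18 / 5.000000 = 3.6000

3.6000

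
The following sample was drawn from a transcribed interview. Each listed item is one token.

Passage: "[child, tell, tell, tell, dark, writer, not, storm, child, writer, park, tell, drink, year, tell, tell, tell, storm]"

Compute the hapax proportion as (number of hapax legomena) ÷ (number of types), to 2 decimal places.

Frequencies: tell:7, child:2, writer:2, storm:2, dark:1, not:1, park:1, drink:1, year:1
Hapax count = 5; type count = 9.
Ratio = 5 / 9 = 0.56

0.56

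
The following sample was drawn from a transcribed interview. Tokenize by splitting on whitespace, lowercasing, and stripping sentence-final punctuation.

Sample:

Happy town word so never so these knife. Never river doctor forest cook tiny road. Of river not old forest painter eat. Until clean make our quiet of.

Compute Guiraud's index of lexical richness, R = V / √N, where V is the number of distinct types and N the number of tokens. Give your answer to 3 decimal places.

N = 28, V = 23.
√N = 5.291503
R = 23 / 5.291503 = 4.347

4.347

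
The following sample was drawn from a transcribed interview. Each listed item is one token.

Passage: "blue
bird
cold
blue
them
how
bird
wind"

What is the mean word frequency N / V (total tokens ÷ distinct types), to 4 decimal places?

N = 8 tokens, V = 6 types.
Mean frequency = N / V = 8 / 6 = 1.3333

1.3333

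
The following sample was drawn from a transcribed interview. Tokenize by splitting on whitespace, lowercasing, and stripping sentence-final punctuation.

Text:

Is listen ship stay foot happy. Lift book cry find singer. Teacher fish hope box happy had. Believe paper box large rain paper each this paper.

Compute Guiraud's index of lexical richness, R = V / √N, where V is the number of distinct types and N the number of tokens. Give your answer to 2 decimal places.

N = 26, V = 22.
√N = 5.099020
R = 22 / 5.099020 = 4.31

4.31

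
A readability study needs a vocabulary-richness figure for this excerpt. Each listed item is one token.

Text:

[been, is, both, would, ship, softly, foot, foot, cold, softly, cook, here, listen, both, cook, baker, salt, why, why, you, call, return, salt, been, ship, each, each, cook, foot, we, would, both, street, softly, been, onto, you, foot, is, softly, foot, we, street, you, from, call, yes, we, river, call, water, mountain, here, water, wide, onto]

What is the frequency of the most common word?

Frequencies: foot:5, softly:4, been:3, both:3, cook:3, you:3, call:3, we:3, is:2, would:2, ship:2, here:2, salt:2, why:2, each:2, street:2, onto:2, water:2, cold:1, listen:1, … (7 more, each freq 1)
Most common: 'foot' with frequency 5.

5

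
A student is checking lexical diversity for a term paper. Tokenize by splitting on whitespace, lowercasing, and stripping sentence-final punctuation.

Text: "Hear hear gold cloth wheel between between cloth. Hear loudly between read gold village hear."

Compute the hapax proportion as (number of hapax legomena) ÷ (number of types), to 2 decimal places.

0.50

Frequencies: hear:4, between:3, gold:2, cloth:2, wheel:1, loudly:1, read:1, village:1
Hapax count = 4; type count = 8.
Ratio = 4 / 8 = 0.50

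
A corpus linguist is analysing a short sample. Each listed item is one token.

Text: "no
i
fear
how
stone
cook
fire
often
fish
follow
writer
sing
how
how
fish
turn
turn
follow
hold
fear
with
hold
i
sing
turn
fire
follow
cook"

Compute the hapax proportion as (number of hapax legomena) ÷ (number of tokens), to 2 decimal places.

Frequencies: how:3, follow:3, turn:3, i:2, fear:2, cook:2, fire:2, fish:2, sing:2, hold:2, no:1, stone:1, often:1, writer:1, with:1
Hapax count = 5; token count = 28.
Ratio = 5 / 28 = 0.18

0.18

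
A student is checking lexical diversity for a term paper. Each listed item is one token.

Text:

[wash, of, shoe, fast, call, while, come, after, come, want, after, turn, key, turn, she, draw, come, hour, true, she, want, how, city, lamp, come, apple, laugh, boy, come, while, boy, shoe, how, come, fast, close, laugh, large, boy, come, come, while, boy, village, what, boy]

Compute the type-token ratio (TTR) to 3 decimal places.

0.543

N = 46 tokens, V = 25 types.
TTR = V / N = 25 / 46 = 0.543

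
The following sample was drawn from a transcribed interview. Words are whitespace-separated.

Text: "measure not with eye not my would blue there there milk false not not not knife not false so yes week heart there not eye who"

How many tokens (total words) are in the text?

26

Tokens: measure, not, with, eye, not, my, would, blue, there, there, milk, false, not, not, not, knife, not, false, so, yes, week, heart, there, not, eye, who
N = 26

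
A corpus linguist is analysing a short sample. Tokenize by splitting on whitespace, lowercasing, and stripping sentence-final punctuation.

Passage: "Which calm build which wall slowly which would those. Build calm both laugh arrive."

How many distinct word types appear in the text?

10

Distinct types: {arrive, both, build, calm, laugh, slowly, those, wall, which, would}
V = 10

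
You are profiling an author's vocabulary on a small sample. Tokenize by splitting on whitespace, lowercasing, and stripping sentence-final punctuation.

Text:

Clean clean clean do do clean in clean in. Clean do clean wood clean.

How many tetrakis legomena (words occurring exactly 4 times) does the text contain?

Frequencies: clean:8, do:3, in:2, wood:1
Words with frequency 4: (none)

0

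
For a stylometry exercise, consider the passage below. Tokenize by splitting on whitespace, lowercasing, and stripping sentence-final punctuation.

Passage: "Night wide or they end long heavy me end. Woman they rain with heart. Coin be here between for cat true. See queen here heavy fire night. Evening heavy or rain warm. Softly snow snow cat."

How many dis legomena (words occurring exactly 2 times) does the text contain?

8

Frequencies: heavy:3, night:2, or:2, they:2, end:2, rain:2, here:2, cat:2, snow:2, wide:1, long:1, me:1, woman:1, with:1, heart:1, coin:1, be:1, between:1, for:1, true:1, … (6 more, each freq 1)
Words with frequency 2: cat, end, here, night, or, rain, snow, they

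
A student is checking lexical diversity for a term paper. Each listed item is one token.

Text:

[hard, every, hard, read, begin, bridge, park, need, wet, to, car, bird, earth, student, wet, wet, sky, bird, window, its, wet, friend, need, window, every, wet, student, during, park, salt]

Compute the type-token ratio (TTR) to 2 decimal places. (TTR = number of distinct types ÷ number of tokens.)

0.63

N = 30 tokens, V = 19 types.
TTR = V / N = 19 / 30 = 0.63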